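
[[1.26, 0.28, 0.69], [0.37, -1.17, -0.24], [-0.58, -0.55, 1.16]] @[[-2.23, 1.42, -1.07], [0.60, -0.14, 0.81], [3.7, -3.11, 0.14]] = [[-0.09,-0.4,-1.02], [-2.42,1.44,-1.38], [5.26,-4.35,0.34]]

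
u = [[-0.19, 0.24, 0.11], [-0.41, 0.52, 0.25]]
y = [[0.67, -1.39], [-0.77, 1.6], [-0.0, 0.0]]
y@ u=[[0.44, -0.56, -0.27], [-0.51, 0.65, 0.32], [0.00, 0.0, 0.00]]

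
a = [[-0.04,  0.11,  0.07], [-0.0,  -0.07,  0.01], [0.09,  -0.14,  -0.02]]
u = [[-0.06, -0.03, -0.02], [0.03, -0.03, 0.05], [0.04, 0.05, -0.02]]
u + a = [[-0.1, 0.08, 0.05], [0.03, -0.10, 0.06], [0.13, -0.09, -0.04]]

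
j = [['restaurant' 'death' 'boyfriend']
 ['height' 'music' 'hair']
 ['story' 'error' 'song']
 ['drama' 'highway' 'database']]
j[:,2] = ['boyfriend', 'hair', 'song', 'database']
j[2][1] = 'error'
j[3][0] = 'drama'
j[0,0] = 'restaurant'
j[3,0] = 'drama'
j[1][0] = 'height'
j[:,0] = ['restaurant', 'height', 'story', 'drama']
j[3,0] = 'drama'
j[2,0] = 'story'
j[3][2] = 'database'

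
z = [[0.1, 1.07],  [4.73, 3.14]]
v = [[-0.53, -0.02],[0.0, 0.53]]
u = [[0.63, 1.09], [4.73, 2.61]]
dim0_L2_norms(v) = [0.53, 0.53]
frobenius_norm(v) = 0.75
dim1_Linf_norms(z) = [1.07, 4.73]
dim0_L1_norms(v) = [0.53, 0.55]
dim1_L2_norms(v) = [0.53, 0.53]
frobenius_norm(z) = 5.78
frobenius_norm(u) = 5.55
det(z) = -4.75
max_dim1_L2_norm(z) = 5.68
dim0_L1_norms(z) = [4.83, 4.21]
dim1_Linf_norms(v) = [0.53, 0.53]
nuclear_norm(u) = 6.15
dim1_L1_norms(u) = [1.72, 7.34]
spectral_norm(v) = 0.54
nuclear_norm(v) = 1.06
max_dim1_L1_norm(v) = 0.55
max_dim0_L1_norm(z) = 4.83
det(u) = -3.51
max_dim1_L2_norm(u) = 5.4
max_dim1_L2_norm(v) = 0.53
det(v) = -0.28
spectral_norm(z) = 5.72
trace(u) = 3.24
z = u + v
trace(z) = 3.24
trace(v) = 0.00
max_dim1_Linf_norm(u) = 4.73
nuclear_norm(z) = 6.55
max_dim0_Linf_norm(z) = 4.73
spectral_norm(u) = 5.51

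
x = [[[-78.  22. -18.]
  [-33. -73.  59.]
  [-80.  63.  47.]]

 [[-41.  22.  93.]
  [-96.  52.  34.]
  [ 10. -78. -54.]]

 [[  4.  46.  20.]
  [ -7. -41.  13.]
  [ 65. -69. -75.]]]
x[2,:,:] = [[4.0, 46.0, 20.0], [-7.0, -41.0, 13.0], [65.0, -69.0, -75.0]]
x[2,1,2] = 13.0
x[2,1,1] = -41.0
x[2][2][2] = -75.0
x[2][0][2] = 20.0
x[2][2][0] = 65.0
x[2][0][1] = 46.0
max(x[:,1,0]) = -7.0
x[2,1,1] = -41.0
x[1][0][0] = -41.0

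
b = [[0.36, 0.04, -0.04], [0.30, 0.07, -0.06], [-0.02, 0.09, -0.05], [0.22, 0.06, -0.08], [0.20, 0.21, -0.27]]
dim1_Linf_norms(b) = [0.36, 0.3, 0.09, 0.22, 0.27]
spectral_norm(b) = 0.62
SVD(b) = [[-0.55,-0.49,-0.05], [-0.49,-0.26,-0.31], [-0.05,0.35,-0.89], [-0.39,-0.08,0.16], [-0.55,0.75,0.29]] @ diag([0.6212540716048814, 0.26450111190372383, 0.04222014111831614]) @ [[-0.87, -0.32, 0.38],[-0.5, 0.55, -0.67],[0.01, -0.77, -0.64]]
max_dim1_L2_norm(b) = 0.4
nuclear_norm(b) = 0.93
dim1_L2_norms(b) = [0.36, 0.31, 0.1, 0.24, 0.4]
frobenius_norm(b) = 0.68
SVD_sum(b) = [[0.3, 0.11, -0.13],[0.27, 0.1, -0.12],[0.03, 0.01, -0.01],[0.21, 0.08, -0.09],[0.30, 0.11, -0.13]] + [[0.06, -0.07, 0.09], [0.03, -0.04, 0.05], [-0.05, 0.05, -0.06], [0.01, -0.01, 0.01], [-0.1, 0.11, -0.13]] + [[-0.0,0.0,0.00], [-0.00,0.01,0.01], [-0.00,0.03,0.02], [0.0,-0.01,-0.00], [0.00,-0.01,-0.01]]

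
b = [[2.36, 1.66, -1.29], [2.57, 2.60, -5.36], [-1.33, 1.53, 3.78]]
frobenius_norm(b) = 8.40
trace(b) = 8.74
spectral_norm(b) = 7.72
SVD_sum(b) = [[1.19, 0.69, -2.22], [2.93, 1.70, -5.45], [-1.56, -0.90, 2.90]] + [[0.32, 1.33, 0.59], [0.17, 0.68, 0.30], [0.56, 2.29, 1.02]] + [[0.84, -0.36, 0.34], [-0.52, 0.22, -0.21], [-0.33, 0.14, -0.14]]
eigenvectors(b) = [[0.83+0.00j,  -0.53+0.35j,  (-0.53-0.35j)], [0.38+0.00j,  -0.67+0.00j,  (-0.67-0j)], [(0.41+0j),  (-0.19+0.34j),  (-0.19-0.34j)]]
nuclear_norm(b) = 12.00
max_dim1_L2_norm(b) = 6.49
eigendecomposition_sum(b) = [[9.44-0.00j,  -4.66+0.00j,  -9.89+0.00j], [4.29-0.00j,  -2.12+0.00j,  (-4.49+0j)], [4.62-0.00j,  (-2.28+0j),  (-4.84+0j)]] + [[-3.54-3.85j, (3.16+0.73j), (4.3+7.18j)], [(-0.86-5.47j), 2.36+2.50j, (-0.43+8.86j)], [(-2.98-1.09j), 1.91-0.48j, 4.31+2.68j]] + [[-3.54+3.85j,(3.16-0.73j),4.30-7.18j], [(-0.86+5.47j),2.36-2.50j,(-0.43-8.86j)], [(-2.98+1.09j),(1.91+0.48j),4.31-2.68j]]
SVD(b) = [[-0.34,-0.48,0.81],[-0.83,-0.25,-0.5],[0.44,-0.84,-0.32]] @ diag([7.721303520750634, 3.0642778221818068, 1.21394949191826]) @ [[-0.46,  -0.26,  0.85],[-0.22,  -0.89,  -0.40],[0.86,  -0.37,  0.35]]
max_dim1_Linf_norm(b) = 5.36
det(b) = 28.72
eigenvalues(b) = [(2.48+0j), (3.13+1.33j), (3.13-1.33j)]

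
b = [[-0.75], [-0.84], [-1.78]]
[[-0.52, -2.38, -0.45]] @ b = [[3.19]]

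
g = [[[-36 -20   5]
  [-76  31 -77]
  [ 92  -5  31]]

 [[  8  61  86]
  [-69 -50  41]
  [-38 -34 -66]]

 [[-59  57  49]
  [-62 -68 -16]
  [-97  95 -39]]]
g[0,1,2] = -77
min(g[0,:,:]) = -77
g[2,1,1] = -68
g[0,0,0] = -36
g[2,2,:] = [-97, 95, -39]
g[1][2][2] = -66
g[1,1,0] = -69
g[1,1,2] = 41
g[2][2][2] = -39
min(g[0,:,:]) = -77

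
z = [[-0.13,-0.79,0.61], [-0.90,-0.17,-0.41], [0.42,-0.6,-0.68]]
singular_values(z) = [1.01, 1.0, 1.0]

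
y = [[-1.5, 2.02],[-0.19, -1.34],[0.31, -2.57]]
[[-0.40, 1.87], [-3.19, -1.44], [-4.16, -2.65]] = y@[[2.92,0.17],[1.97,1.05]]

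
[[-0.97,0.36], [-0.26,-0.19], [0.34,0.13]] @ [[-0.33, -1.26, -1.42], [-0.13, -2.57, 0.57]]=[[0.27, 0.3, 1.58], [0.11, 0.82, 0.26], [-0.13, -0.76, -0.41]]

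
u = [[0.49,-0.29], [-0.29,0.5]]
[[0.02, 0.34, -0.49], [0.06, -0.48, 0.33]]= u@ [[0.15, 0.17, -0.91], [0.2, -0.87, 0.14]]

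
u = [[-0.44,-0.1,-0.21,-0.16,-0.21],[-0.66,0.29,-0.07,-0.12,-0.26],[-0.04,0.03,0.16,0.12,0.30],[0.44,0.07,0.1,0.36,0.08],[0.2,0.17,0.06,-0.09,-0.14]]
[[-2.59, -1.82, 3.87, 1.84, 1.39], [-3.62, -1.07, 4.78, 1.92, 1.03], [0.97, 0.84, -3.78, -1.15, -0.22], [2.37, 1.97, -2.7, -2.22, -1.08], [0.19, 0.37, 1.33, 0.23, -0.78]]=u @ [[4.01, 1.75, -1.61, -0.83, -2.27], [0.23, 2.90, 2.08, 1.97, -2.24], [-0.67, -0.03, -4.52, -4.9, -0.36], [0.99, 2.38, -2.56, -4.21, 0.48], [3.72, 1.82, -9.59, 0.17, -0.82]]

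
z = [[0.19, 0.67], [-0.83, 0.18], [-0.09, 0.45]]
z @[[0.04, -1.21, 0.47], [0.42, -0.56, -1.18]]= [[0.29, -0.61, -0.7],[0.04, 0.9, -0.6],[0.19, -0.14, -0.57]]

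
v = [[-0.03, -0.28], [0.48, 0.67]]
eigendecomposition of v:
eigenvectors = [[(0.58-0.18j), 0.58+0.18j],  [-0.79+0.00j, -0.79-0.00j]]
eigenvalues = [(0.32+0.11j), (0.32-0.11j)]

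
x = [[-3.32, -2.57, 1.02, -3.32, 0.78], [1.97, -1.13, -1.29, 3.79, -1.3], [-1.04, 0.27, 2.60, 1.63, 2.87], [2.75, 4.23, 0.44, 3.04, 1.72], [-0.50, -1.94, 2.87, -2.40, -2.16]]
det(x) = 80.79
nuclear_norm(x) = 21.17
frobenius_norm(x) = 11.51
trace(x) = -0.97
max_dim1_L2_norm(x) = 6.15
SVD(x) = [[-0.58, -0.25, -0.02, 0.33, 0.7], [0.33, 0.54, -0.65, 0.25, 0.33], [0.07, -0.7, -0.63, 0.17, -0.29], [0.62, -0.38, 0.14, -0.37, 0.55], [-0.41, 0.09, -0.40, -0.81, 0.08]] @ diag([9.087185338041133, 5.254507670093655, 3.4276724706981705, 3.2479343909151033, 0.15197171758603048]) @ [[0.49, 0.5, -0.19, 0.68, 0.14], [0.29, -0.37, -0.51, 0.07, -0.72], [0.01, 0.58, -0.56, -0.59, 0.04], [-0.43, -0.34, -0.63, 0.29, 0.47], [0.7, -0.40, -0.04, -0.32, 0.49]]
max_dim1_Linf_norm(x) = 4.23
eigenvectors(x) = [[(-0.11-0.09j), -0.11+0.09j, (-0.65+0j), -0.65-0.00j, -0.11+0.00j],[(-0.78+0j), (-0.78-0j), 0.42+0.03j, 0.42-0.03j, 0.07+0.00j],[-0.11-0.13j, -0.11+0.13j, (-0.03-0.04j), (-0.03+0.04j), (0.84+0j)],[0.54+0.01j, (0.54-0.01j), (0.4+0.05j), (0.4-0.05j), (0.5+0j)],[(-0.01+0.23j), (-0.01-0.23j), (-0.48-0.02j), -0.48+0.02j, (0.17+0j)]]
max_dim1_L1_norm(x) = 12.18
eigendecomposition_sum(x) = [[-0.33+0.36j, (-0.14-0.24j), -0.19+0.19j, (0.11+0.03j), 0.42-0.68j], [-0.08+2.64j, -1.43-0.50j, -0.09+1.43j, 0.55-0.26j, (-0.68-4.27j)], [(-0.46+0.36j), -0.12-0.31j, (-0.25+0.19j), 0.12+0.06j, (0.63-0.73j)], [(0.11-1.84j), 0.99+0.38j, (0.09-0.99j), (-0.39+0.17j), 0.39+2.99j], [(0.79+0.07j), -0.18+0.42j, 0.43+0.05j, (-0.07-0.17j), -1.30+0.13j]] + [[(-0.33-0.36j),(-0.14+0.24j),-0.19-0.19j,(0.11-0.03j),0.42+0.68j], [(-0.08-2.64j),(-1.43+0.5j),-0.09-1.43j,0.55+0.26j,(-0.68+4.27j)], [-0.46-0.36j,-0.12+0.31j,(-0.25-0.19j),(0.12-0.06j),0.63+0.73j], [(0.11+1.84j),(0.99-0.38j),(0.09+0.99j),-0.39-0.17j,(0.39-2.99j)], [(0.79-0.07j),-0.18-0.42j,0.43-0.05j,(-0.07+0.17j),-1.30-0.13j]] + [[(-1.3+3.96j), (-1.09+2.32j), (0.88-1.95j), (-1.64+3.73j), (0.08+0.26j)], [(1.05-2.54j), 0.83-1.47j, -0.68+1.24j, 1.26-2.36j, (-0.04-0.18j)], [-0.27+0.09j, (-0.17+0.03j), 0.14-0.03j, (-0.27+0.06j), -0.01+0.02j], [(1.14-2.36j), 0.87-1.35j, (-0.71+1.14j), (1.33-2.18j), -0.03-0.17j], [-1.09+2.92j, (-0.88+1.7j), 0.72-1.43j, (-1.33+2.73j), (0.05+0.2j)]] + [[(-1.3-3.96j),-1.09-2.32j,(0.88+1.95j),(-1.64-3.73j),(0.08-0.26j)], [(1.05+2.54j),0.83+1.47j,(-0.68-1.24j),1.26+2.36j,(-0.04+0.18j)], [-0.27-0.09j,(-0.17-0.03j),0.14+0.03j,-0.27-0.06j,-0.01-0.02j], [1.14+2.36j,0.87+1.35j,(-0.71-1.14j),(1.33+2.18j),(-0.03+0.17j)], [(-1.09-2.92j),(-0.88-1.7j),(0.72+1.43j),(-1.33-2.73j),0.05-0.20j]] + [[-0.06-0.00j, (-0.11-0j), (-0.38+0j), (-0.26-0j), -0.22+0.00j],[(0.04+0j), (0.07+0j), (0.24-0j), (0.16+0j), 0.14-0.00j],[0.42+0.00j, (0.85+0j), 2.82-0.00j, 1.93+0.00j, (1.64-0j)],[0.25+0.00j, 0.51+0.00j, 1.69-0.00j, 1.16+0.00j, (0.98-0j)],[(0.09+0j), (0.18+0j), (0.58-0j), (0.4+0j), 0.34-0.00j]]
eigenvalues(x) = [(-3.71+0.34j), (-3.71-0.34j), (1.05+0.48j), (1.05-0.48j), (4.33+0j)]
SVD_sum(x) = [[-2.54, -2.62, 0.99, -3.54, -0.73], [1.47, 1.51, -0.57, 2.05, 0.42], [0.31, 0.32, -0.12, 0.44, 0.09], [2.75, 2.84, -1.07, 3.84, 0.79], [-1.79, -1.84, 0.7, -2.5, -0.52]] + [[-0.39, 0.49, 0.68, -0.09, 0.95], [0.83, -1.06, -1.45, 0.2, -2.04], [-1.07, 1.36, 1.86, -0.26, 2.63], [-0.59, 0.74, 1.02, -0.14, 1.44], [0.14, -0.18, -0.25, 0.03, -0.35]] + [[-0.0, -0.04, 0.04, 0.04, -0.0], [-0.01, -1.29, 1.24, 1.33, -0.09], [-0.01, -1.25, 1.20, 1.28, -0.09], [0.0, 0.27, -0.26, -0.28, 0.02], [-0.01, -0.8, 0.77, 0.82, -0.05]] + [[-0.47, -0.36, -0.68, 0.31, 0.51], [-0.35, -0.27, -0.51, 0.23, 0.38], [-0.24, -0.19, -0.34, 0.16, 0.26], [0.53, 0.41, 0.76, -0.35, -0.57], [1.14, 0.89, 1.65, -0.76, -1.24]] + [[0.07, -0.04, -0.0, -0.03, 0.05], [0.04, -0.02, -0.0, -0.02, 0.02], [-0.03, 0.02, 0.0, 0.01, -0.02], [0.06, -0.03, -0.0, -0.03, 0.04], [0.01, -0.00, -0.0, -0.00, 0.01]]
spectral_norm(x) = 9.09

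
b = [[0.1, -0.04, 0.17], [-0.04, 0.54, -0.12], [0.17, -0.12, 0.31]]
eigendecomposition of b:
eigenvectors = [[0.87,0.45,-0.22], [-0.05,0.51,0.86], [-0.5,0.73,-0.46]]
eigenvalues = [0.0, 0.33, 0.61]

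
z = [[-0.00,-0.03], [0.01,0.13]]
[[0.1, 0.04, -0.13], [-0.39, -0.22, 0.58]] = z@ [[3.28, -4.78, 1.52], [-3.22, -1.35, 4.33]]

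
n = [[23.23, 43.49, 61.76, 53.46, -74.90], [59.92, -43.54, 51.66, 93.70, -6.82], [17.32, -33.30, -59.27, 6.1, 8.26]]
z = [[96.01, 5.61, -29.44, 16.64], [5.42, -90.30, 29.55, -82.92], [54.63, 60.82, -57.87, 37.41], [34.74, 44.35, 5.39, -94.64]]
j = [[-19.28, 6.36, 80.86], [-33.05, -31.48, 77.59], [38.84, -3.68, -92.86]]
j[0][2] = 80.86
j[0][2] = 80.86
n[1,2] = 51.66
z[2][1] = 60.82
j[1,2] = 77.59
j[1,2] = 77.59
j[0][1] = 6.36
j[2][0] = 38.84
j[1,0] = -33.05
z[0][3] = 16.64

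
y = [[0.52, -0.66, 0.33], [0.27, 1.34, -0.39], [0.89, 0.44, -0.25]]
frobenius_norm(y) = 1.97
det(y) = -0.25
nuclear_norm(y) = 2.85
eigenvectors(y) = [[0.18, -0.7, 0.74], [-0.26, -0.14, -0.61], [-0.95, -0.70, 0.27]]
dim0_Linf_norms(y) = [0.89, 1.34, 0.39]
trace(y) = 1.61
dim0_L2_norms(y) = [1.07, 1.56, 0.57]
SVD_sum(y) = [[-0.14, -0.53, 0.19], [0.35, 1.29, -0.46], [0.18, 0.64, -0.23]] + [[0.66, -0.16, 0.05], [-0.08, 0.02, -0.01], [0.72, -0.18, 0.05]] + [[0.0, 0.03, 0.09], [0.00, 0.03, 0.08], [-0.00, -0.03, -0.08]]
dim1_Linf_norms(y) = [0.66, 1.34, 0.89]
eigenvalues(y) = [-0.3, 0.72, 1.19]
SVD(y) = [[0.34, 0.68, -0.65], [-0.84, -0.09, -0.53], [-0.42, 0.73, 0.54]] @ diag([1.6848952110339885, 1.0111694808426113, 0.1495473465067699]) @ [[-0.25, -0.91, 0.32],[0.97, -0.24, 0.07],[-0.01, -0.33, -0.94]]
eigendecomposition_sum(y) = [[-0.05, -0.03, 0.06],[0.07, 0.05, -0.08],[0.26, 0.19, -0.3]] + [[0.65, 0.76, -0.08], [0.13, 0.15, -0.02], [0.66, 0.76, -0.08]] + [[-0.08, -1.38, 0.36], [0.07, 1.14, -0.29], [-0.03, -0.51, 0.13]]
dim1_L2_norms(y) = [0.9, 1.42, 1.02]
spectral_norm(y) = 1.68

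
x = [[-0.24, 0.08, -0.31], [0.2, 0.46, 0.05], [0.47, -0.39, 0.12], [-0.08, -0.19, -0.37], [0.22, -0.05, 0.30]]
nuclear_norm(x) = 1.74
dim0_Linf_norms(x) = [0.47, 0.46, 0.37]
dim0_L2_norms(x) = [0.61, 0.64, 0.58]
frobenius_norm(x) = 1.06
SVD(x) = [[0.49, -0.12, 0.21], [-0.02, 0.72, 0.69], [-0.69, -0.42, 0.45], [0.27, -0.53, 0.47], [-0.45, 0.16, -0.21]] @ diag([0.7876631896396569, 0.6339895955022918, 0.315505772501111]) @ [[-0.72, 0.34, -0.6], [0.08, 0.9, 0.42], [0.69, 0.25, -0.68]]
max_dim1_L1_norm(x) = 0.98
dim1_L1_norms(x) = [0.63, 0.71, 0.98, 0.64, 0.57]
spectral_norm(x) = 0.79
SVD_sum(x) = [[-0.28,  0.13,  -0.23], [0.01,  -0.01,  0.01], [0.39,  -0.19,  0.33], [-0.15,  0.07,  -0.13], [0.26,  -0.12,  0.21]] + [[-0.01, -0.07, -0.03], [0.04, 0.41, 0.19], [-0.02, -0.24, -0.11], [-0.03, -0.30, -0.14], [0.01, 0.09, 0.04]] + [[0.05, 0.02, -0.05], [0.15, 0.05, -0.15], [0.1, 0.04, -0.10], [0.10, 0.04, -0.10], [-0.05, -0.02, 0.05]]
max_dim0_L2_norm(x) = 0.64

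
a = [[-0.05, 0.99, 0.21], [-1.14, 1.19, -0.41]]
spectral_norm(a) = 1.85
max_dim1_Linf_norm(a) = 1.19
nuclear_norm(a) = 2.54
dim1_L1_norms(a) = [1.25, 2.74]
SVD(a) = [[-0.43, -0.90], [-0.9, 0.43]] @ diag([1.852713385939323, 0.6913415288851453]) @ [[0.57, -0.81, 0.15], [-0.65, -0.55, -0.53]]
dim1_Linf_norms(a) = [0.99, 1.19]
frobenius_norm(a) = 1.98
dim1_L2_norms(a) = [1.01, 1.7]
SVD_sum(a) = [[-0.45, 0.65, -0.12], [-0.95, 1.35, -0.25]] + [[0.40, 0.34, 0.33],[-0.19, -0.16, -0.16]]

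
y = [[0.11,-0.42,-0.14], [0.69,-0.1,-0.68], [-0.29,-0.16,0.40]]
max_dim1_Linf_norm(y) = 0.69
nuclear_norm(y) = 1.63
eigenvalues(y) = [(0.33+0j), (0.04+0.33j), (0.04-0.33j)]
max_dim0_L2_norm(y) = 0.8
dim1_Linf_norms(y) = [0.42, 0.69, 0.4]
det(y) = 0.04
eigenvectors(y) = [[(-0.44+0j), 0.69+0.00j, 0.69-0.00j], [0.49+0.00j, -0.02-0.58j, -0.02+0.58j], [(-0.76+0j), 0.42+0.13j, (0.42-0.13j)]]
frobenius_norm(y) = 1.19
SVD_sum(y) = [[0.15, -0.02, -0.16], [0.67, -0.09, -0.70], [-0.32, 0.04, 0.34]] + [[-0.02, -0.40, 0.04], [-0.00, -0.01, 0.00], [-0.01, -0.21, 0.02]] + [[-0.02, -0.0, -0.02], [0.02, 0.0, 0.02], [0.04, 0.00, 0.04]]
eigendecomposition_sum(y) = [[(-0.24-0j), (0.09+0j), (0.39+0j)], [0.26+0.00j, -0.09-0.00j, (-0.43+0j)], [-0.41-0.00j, (0.15+0j), 0.66+0.00j]] + [[0.17+0.26j, -0.25-0.01j, -0.26-0.16j], [(0.21-0.15j), -0.00+0.21j, -0.13+0.23j], [0.06+0.19j, -0.15-0.06j, (-0.13-0.15j)]] + [[(0.17-0.26j), (-0.25+0.01j), (-0.26+0.16j)],[(0.21+0.15j), -0.00-0.21j, -0.13-0.23j],[0.06-0.19j, -0.15+0.06j, (-0.13+0.15j)]]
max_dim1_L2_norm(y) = 0.97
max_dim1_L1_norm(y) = 1.47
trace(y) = 0.41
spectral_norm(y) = 1.10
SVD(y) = [[-0.20, 0.89, -0.41], [-0.88, 0.03, 0.47], [0.43, 0.46, 0.78]] @ diag([1.1033330717495227, 0.4512843514670428, 0.07279125568866748]) @ [[-0.68, 0.09, 0.72], [-0.04, -1.00, 0.09], [0.73, 0.03, 0.68]]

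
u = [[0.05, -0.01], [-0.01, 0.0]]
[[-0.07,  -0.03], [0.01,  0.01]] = u @ [[-1.16,-0.97], [1.41,-1.75]]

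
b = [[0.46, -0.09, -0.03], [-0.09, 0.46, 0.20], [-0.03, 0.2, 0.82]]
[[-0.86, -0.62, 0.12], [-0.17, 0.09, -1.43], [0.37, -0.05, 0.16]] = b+[[-1.32,-0.53,0.15],[-0.08,-0.37,-1.63],[0.4,-0.25,-0.66]]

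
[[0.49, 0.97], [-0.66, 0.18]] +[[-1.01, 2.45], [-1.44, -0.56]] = [[-0.52, 3.42], [-2.1, -0.38]]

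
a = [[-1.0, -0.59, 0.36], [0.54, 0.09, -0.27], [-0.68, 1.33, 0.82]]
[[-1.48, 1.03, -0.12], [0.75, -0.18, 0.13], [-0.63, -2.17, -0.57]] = a @[[1.51,-0.72,-0.26], [0.12,-1.26,0.04], [0.29,-1.20,-0.98]]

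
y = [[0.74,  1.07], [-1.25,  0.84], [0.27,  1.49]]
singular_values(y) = [2.02, 1.47]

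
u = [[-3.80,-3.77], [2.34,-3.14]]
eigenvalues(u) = [(-3.47+2.95j), (-3.47-2.95j)]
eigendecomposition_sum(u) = [[-1.90+1.28j, -1.88-2.22j],[1.17+1.38j, (-1.57+1.67j)]] + [[(-1.9-1.28j), -1.88+2.22j], [1.17-1.38j, (-1.57-1.67j)]]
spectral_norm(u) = 5.41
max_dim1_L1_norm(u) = 7.57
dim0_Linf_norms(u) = [3.8, 3.77]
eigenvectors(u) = [[0.79+0.00j, 0.79-0.00j],[-0.07-0.62j, -0.07+0.62j]]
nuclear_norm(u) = 9.25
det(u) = 20.75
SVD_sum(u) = [[-3.16, -4.24], [-0.67, -0.9]] + [[-0.64, 0.47], [3.01, -2.24]]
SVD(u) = [[0.98, 0.21],[0.21, -0.98]] @ diag([5.410674400560019, 3.8357140835996204]) @ [[-0.6, -0.8], [-0.8, 0.6]]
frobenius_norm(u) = 6.63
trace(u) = -6.94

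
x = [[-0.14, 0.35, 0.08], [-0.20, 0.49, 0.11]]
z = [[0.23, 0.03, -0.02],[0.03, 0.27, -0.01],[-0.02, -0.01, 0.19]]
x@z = [[-0.02, 0.09, 0.01], [-0.03, 0.13, 0.02]]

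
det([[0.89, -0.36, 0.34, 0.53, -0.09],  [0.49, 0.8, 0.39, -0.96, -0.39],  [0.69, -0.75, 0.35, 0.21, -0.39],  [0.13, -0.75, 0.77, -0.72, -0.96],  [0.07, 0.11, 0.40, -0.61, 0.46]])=0.298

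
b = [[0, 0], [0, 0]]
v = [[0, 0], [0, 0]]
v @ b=[[0, 0], [0, 0]]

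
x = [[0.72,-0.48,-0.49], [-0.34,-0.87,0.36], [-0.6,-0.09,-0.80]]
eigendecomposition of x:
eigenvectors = [[-0.93+0.00j, 0.15+0.22j, (0.15-0.22j)], [0.23+0.00j, (0.69+0j), 0.69-0.00j], [(0.3+0j), -0.06+0.67j, (-0.06-0.67j)]]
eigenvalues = [(1+0j), (-0.97+0.24j), (-0.97-0.24j)]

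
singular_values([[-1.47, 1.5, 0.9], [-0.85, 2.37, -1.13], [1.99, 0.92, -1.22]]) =[3.22, 2.85, 0.78]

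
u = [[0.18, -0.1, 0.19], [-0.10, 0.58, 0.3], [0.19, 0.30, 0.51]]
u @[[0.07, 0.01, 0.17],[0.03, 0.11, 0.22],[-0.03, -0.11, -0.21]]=[[0.0,-0.03,-0.03], [0.0,0.03,0.05], [0.01,-0.02,-0.01]]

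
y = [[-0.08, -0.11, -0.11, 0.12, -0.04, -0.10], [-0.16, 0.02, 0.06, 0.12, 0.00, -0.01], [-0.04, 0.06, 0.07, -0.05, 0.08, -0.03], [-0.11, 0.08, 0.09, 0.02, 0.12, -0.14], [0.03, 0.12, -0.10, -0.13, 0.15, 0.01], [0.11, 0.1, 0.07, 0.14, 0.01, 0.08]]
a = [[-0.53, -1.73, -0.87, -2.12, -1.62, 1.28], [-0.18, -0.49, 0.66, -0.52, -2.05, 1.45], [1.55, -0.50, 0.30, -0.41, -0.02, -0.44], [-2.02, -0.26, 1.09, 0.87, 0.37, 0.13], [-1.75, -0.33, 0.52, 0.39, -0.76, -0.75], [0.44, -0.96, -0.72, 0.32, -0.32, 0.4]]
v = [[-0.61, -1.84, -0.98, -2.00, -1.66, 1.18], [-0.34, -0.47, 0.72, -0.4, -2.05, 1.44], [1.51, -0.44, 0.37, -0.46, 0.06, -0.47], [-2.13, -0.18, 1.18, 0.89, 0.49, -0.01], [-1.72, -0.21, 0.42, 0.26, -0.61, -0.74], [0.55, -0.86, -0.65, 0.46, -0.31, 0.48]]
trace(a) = -0.21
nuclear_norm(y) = 1.15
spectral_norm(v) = 4.19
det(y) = -0.00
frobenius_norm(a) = 6.01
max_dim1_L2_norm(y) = 0.25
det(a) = 31.84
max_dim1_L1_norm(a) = 8.15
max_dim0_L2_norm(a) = 3.17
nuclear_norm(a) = 12.64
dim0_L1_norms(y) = [0.53, 0.49, 0.5, 0.58, 0.4, 0.37]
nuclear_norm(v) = 12.68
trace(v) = 0.05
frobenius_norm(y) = 0.55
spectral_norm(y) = 0.33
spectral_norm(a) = 4.23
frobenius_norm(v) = 6.03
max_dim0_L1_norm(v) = 6.86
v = y + a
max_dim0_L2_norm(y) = 0.26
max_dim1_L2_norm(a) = 3.58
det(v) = 31.73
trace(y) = 0.26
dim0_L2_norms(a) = [3.17, 2.14, 1.81, 2.44, 2.76, 2.16]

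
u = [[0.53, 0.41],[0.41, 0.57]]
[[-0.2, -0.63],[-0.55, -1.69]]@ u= [[-0.36,-0.44], [-0.98,-1.19]]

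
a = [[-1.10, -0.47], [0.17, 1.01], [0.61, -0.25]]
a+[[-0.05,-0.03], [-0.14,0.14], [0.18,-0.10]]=[[-1.15, -0.5], [0.03, 1.15], [0.79, -0.35]]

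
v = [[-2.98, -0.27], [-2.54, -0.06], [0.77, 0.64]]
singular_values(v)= [4.01, 0.59]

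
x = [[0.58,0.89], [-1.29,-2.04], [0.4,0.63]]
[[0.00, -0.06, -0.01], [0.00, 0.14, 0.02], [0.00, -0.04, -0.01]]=x @ [[-0.00, 0.05, 0.0], [0.0, -0.1, -0.01]]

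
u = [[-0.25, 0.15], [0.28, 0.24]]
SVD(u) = [[-0.45, 0.89], [0.89, 0.45]] @ diag([0.39115214431215894, 0.26076809620810587]) @ [[0.93, 0.38], [-0.38, 0.93]]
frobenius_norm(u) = 0.47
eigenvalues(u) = [-0.32, 0.31]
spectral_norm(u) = 0.39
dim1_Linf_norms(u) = [0.25, 0.28]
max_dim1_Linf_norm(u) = 0.28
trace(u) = -0.01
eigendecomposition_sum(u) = [[-0.29,0.08], [0.14,-0.04]] + [[0.04,0.07], [0.14,0.28]]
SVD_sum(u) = [[-0.16, -0.07], [0.32, 0.13]] + [[-0.09, 0.22], [-0.04, 0.11]]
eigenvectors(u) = [[-0.90, -0.26],[0.44, -0.97]]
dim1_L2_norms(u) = [0.29, 0.37]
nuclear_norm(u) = 0.65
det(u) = -0.10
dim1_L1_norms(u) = [0.4, 0.52]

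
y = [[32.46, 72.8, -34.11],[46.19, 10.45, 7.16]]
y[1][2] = 7.16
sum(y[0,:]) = 71.14999999999999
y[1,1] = 10.45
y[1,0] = 46.19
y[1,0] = 46.19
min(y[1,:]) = 7.16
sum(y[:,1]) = 83.25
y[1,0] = 46.19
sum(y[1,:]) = 63.8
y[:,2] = [-34.11, 7.16]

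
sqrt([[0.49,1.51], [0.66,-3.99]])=[[(0.8+0.09j), 0.26-0.63j], [(0.11-0.28j), (0.04+1.96j)]]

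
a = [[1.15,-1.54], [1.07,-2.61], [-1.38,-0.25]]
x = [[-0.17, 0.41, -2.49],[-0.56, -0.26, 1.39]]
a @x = [[0.67, 0.87, -5.00], [1.28, 1.12, -6.29], [0.37, -0.5, 3.09]]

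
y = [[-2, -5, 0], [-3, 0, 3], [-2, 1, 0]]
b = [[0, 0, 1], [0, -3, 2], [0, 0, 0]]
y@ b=[[0, 15, -12], [0, 0, -3], [0, -3, 0]]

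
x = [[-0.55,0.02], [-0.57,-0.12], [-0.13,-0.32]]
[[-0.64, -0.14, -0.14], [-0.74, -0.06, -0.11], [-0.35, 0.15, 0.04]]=x @[[1.18, 0.23, 0.24], [0.6, -0.56, -0.23]]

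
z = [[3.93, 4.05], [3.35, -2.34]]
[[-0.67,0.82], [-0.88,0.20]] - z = [[-4.60, -3.23], [-4.23, 2.54]]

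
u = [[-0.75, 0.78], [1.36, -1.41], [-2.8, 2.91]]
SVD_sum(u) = [[-0.75, 0.78], [1.36, -1.41], [-2.8, 2.91]] + [[0.00,  0.0], [0.00,  0.00], [0.0,  0.0]]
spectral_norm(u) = 4.62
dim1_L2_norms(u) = [1.08, 1.96, 4.04]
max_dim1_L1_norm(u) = 5.71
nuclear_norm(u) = 4.62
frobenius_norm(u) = 4.62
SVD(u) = [[-0.23, -0.26], [0.42, -0.89], [-0.87, -0.36]] @ diag([4.617000656292985, 0.002222563865549161]) @ [[0.69,  -0.72], [-0.72,  -0.69]]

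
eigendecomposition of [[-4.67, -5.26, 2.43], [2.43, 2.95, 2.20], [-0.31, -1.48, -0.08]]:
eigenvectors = [[0.93+0.00j, 0.67+0.00j, 0.67-0.00j],[(-0.36+0j), -0.54-0.39j, (-0.54+0.39j)],[(-0.08+0j), (0.28-0.17j), 0.28+0.17j]]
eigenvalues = [(-2.88+0j), (0.54+2.44j), (0.54-2.44j)]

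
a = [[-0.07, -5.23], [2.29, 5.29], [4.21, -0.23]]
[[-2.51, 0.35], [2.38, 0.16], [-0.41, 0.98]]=a@[[-0.07, 0.23], [0.48, -0.07]]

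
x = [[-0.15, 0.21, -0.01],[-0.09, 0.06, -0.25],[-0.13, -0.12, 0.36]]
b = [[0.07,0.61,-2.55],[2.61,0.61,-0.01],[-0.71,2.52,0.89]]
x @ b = [[0.54,0.01,0.37], [0.33,-0.65,0.01], [-0.58,0.75,0.65]]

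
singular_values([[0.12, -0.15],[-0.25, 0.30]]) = [0.44, 0.0]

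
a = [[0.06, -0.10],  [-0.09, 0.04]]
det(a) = -0.01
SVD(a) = [[-0.78,  0.63], [0.63,  0.78]] @ diag([0.14577424397831845, 0.04527548776710954]) @ [[-0.71, 0.71], [-0.71, -0.71]]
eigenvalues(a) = [0.15, -0.05]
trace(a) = 0.10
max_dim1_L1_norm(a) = 0.16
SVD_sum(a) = [[0.08, -0.08],[-0.07, 0.06]] + [[-0.02, -0.02], [-0.02, -0.02]]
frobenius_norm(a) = 0.15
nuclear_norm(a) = 0.19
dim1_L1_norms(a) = [0.16, 0.13]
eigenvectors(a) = [[0.76, 0.69],[-0.65, 0.73]]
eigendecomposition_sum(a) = [[0.08, -0.08], [-0.07, 0.07]] + [[-0.02, -0.02], [-0.02, -0.03]]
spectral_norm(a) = 0.15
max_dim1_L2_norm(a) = 0.12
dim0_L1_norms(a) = [0.15, 0.14]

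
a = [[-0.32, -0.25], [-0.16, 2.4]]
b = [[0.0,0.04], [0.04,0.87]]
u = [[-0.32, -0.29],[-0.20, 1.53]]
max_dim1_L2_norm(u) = 1.54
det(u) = -0.55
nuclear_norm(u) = 1.91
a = b + u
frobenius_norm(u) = 1.60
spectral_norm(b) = 0.87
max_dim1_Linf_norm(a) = 2.4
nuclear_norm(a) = 2.75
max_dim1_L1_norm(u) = 1.73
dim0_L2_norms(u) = [0.38, 1.56]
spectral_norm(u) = 1.56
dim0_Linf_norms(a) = [0.32, 2.4]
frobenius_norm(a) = 2.44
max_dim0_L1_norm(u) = 1.82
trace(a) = 2.08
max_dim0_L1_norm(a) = 2.65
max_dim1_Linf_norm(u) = 1.53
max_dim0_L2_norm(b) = 0.87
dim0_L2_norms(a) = [0.36, 2.41]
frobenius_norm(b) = 0.87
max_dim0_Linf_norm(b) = 0.87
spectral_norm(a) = 2.42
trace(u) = 1.21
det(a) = -0.81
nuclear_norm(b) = 0.87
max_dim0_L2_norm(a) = 2.41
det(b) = -0.00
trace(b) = 0.87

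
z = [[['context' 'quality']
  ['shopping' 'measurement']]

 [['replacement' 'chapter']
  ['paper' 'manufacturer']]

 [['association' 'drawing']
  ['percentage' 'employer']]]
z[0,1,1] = 'measurement'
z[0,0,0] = 'context'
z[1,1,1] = 'manufacturer'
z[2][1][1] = 'employer'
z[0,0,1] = 'quality'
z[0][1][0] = 'shopping'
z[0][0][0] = 'context'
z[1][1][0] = 'paper'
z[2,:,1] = ['drawing', 'employer']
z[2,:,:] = [['association', 'drawing'], ['percentage', 'employer']]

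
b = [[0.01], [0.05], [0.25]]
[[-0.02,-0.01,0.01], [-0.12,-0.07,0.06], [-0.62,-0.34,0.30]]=b@[[-2.47, -1.34, 1.21]]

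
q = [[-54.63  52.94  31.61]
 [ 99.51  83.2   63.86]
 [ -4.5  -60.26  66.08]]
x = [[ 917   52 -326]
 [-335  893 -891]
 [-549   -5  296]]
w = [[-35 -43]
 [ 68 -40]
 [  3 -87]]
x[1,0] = -335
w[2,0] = 3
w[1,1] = -40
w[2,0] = 3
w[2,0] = 3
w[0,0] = -35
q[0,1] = 52.94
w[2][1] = -87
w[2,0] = 3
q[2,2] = 66.08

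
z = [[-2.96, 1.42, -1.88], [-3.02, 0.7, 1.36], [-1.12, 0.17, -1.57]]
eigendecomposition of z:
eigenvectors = [[-0.78+0.00j, 0.30-0.28j, 0.30+0.28j], [-0.43+0.00j, (0.89+0j), (0.89-0j)], [-0.46+0.00j, (0.05+0.2j), 0.05-0.20j]]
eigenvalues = [(-3.29+0j), (-0.27+1.26j), (-0.27-1.26j)]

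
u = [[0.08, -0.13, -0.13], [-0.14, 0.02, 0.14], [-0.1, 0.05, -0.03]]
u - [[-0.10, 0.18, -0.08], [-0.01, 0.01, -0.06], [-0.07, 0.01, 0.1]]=[[0.18,  -0.31,  -0.05], [-0.13,  0.01,  0.2], [-0.03,  0.04,  -0.13]]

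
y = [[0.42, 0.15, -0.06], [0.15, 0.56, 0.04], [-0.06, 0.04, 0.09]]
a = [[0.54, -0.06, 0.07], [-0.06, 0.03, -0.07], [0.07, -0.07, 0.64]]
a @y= [[0.21, 0.05, -0.03], [-0.02, 0.01, -0.0], [-0.02, -0.00, 0.05]]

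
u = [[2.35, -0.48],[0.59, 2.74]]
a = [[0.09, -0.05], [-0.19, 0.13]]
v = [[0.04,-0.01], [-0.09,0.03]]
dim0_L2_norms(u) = [2.42, 2.78]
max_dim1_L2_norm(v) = 0.09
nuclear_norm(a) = 0.26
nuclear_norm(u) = 5.20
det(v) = 0.00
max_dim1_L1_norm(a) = 0.32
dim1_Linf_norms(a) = [0.09, 0.19]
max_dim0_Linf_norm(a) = 0.19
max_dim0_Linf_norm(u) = 2.74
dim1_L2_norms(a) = [0.1, 0.23]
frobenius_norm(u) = 3.69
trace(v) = 0.07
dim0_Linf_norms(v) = [0.09, 0.03]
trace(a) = 0.22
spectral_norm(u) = 2.80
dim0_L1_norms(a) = [0.28, 0.18]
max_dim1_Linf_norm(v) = 0.09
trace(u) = 5.09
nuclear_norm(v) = 0.11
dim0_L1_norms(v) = [0.13, 0.04]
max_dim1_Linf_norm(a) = 0.19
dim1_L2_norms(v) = [0.04, 0.09]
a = v @ u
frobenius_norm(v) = 0.10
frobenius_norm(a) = 0.25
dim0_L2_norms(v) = [0.1, 0.03]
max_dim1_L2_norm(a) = 0.23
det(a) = 0.00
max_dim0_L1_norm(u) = 3.22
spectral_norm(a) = 0.25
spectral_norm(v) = 0.10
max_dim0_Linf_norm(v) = 0.09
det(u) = 6.72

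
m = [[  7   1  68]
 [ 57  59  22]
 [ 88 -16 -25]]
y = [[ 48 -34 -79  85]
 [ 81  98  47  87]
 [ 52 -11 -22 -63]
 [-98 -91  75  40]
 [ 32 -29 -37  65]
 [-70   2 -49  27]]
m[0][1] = 1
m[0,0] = 7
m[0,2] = 68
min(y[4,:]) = -37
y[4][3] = 65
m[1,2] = 22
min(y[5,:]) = -70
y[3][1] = -91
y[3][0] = -98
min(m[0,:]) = 1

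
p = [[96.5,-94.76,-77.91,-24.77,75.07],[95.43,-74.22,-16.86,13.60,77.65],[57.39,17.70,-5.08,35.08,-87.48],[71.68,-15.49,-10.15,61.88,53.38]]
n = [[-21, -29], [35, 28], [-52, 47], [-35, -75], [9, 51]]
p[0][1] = -94.76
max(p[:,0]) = 96.5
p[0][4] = 75.07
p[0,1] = -94.76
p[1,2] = -16.86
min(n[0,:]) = -29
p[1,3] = 13.6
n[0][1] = -29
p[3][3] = 61.88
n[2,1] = 47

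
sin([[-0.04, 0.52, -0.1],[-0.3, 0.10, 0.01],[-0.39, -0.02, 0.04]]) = [[-0.04, 0.53, -0.1], [-0.31, 0.1, 0.01], [-0.4, -0.02, 0.04]]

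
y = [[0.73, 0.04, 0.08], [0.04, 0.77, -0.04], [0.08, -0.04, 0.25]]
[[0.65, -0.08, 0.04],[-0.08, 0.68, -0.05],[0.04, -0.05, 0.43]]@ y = [[0.47, -0.04, 0.07],[-0.04, 0.52, -0.05],[0.06, -0.05, 0.11]]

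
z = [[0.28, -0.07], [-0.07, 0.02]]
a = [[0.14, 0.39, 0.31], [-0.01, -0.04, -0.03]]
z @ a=[[0.04, 0.11, 0.09], [-0.01, -0.03, -0.02]]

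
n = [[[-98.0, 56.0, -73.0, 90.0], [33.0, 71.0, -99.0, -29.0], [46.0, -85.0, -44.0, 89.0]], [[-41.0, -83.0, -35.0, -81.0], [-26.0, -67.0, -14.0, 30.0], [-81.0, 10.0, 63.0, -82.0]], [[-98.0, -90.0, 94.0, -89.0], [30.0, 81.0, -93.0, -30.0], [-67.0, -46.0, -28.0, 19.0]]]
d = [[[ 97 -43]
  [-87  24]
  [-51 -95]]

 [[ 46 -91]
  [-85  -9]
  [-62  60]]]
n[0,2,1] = -85.0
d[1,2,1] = 60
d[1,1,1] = -9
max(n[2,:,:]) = 94.0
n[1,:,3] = [-81.0, 30.0, -82.0]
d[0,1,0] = -87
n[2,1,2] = -93.0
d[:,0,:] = [[97, -43], [46, -91]]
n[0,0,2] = -73.0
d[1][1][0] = -85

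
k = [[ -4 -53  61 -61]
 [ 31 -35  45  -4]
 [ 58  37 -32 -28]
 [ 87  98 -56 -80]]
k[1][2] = 45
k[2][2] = -32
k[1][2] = 45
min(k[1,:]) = -35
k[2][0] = 58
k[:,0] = [-4, 31, 58, 87]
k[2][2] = -32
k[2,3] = -28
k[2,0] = 58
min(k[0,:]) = -61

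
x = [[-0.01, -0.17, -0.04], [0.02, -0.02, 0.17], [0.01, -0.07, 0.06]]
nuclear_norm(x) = 0.38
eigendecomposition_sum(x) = [[-0.01+0.00j,-0.01-0.00j,(0.02-0j)], [(-0+0j),(-0-0j),0.00-0.00j], [0.00-0.00j,0.00+0.00j,-0.00+0.00j]] + [[(-0+0.02j), -0.08-0.05j, (-0.03+0.12j)], [(0.01-0j), (-0.01+0.06j), 0.08-0.01j], [0j, (-0.04+0.01j), 0.03+0.04j]] + [[-0.00-0.02j,  -0.08+0.05j,  (-0.03-0.12j)], [0.01+0.00j,  (-0.01-0.06j),  0.08+0.01j], [-0j,  (-0.04-0.01j),  0.03-0.04j]]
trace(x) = 0.03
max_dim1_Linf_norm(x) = 0.17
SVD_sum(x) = [[0.01, -0.04, 0.05],[0.01, -0.09, 0.12],[0.01, -0.05, 0.07]] + [[-0.01, -0.13, -0.09], [0.01, 0.07, 0.05], [-0.0, -0.02, -0.01]] + [[-0.0, 0.0, 0.00], [-0.0, 0.0, 0.0], [0.00, -0.00, -0.0]]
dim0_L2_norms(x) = [0.02, 0.18, 0.18]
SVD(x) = [[0.36, -0.88, -0.31], [0.80, 0.46, -0.38], [0.48, -0.11, 0.87]] @ diag([0.1875973696544359, 0.18354764378972882, 0.0041820279740534885]) @ [[0.09, -0.59, 0.80], [0.09, 0.81, 0.58], [0.99, -0.02, -0.13]]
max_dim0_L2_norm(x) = 0.18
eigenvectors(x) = [[(-0.99+0j), (-0.79+0j), -0.79-0.00j],  [(-0.03+0j), (0.19+0.49j), 0.19-0.49j],  [(0.12+0j), -0.21+0.25j, -0.21-0.25j]]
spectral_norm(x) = 0.19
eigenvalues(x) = [(-0.01+0j), (0.02+0.12j), (0.02-0.12j)]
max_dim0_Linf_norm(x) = 0.17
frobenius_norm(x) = 0.26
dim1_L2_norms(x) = [0.17, 0.17, 0.09]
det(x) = -0.00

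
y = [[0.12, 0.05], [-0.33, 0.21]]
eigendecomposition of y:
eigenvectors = [[(-0.13+0.34j), -0.13-0.34j], [(-0.93+0j), -0.93-0.00j]]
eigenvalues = [(0.16+0.12j), (0.16-0.12j)]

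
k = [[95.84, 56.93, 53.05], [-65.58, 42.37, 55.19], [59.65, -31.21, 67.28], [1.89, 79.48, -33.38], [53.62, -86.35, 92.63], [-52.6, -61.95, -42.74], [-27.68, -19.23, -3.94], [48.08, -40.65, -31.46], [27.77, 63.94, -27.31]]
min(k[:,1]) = -86.35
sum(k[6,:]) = -50.849999999999994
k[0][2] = 53.05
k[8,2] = -27.31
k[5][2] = -42.74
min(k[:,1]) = -86.35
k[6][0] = -27.68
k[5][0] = -52.6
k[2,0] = 59.65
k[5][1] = -61.95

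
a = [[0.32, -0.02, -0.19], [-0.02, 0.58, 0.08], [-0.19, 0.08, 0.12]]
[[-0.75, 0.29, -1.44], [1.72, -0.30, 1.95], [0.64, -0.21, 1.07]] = a @ [[-0.73, 1.69, -1.71],[2.61, -0.65, 2.69],[2.44, 1.40, 4.40]]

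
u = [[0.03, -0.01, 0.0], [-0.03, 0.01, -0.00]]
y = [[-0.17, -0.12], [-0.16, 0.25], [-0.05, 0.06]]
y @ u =[[-0.00,0.0,0.00], [-0.01,0.00,0.0], [-0.0,0.0,0.0]]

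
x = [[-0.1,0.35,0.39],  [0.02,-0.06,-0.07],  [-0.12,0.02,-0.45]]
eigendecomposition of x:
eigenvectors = [[-0.86+0.00j,-0.86-0.00j,0.85+0.00j], [(0.16+0j),(0.16-0j),0.48+0.00j], [0.32-0.37j,0.32+0.37j,-0.20+0.00j]]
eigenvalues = [(-0.31+0.17j), (-0.31-0.17j), 0j]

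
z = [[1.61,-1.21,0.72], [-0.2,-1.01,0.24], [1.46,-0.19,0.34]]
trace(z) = 0.94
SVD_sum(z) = [[1.73, -1.05, 0.68], [0.33, -0.2, 0.13], [1.12, -0.68, 0.44]] + [[-0.11, -0.17, 0.03], [-0.54, -0.80, 0.13], [0.33, 0.50, -0.08]] + [[-0.0, 0.01, 0.02],[0.00, -0.01, -0.02],[0.00, -0.01, -0.02]]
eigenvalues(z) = [2.18, -0.04, -1.2]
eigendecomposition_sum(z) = [[1.72, -0.69, 0.58], [-0.01, 0.00, -0.00], [1.36, -0.54, 0.46]] + [[-0.00, 0.0, 0.01], [0.01, -0.01, -0.01], [0.02, -0.02, -0.03]] + [[-0.11, -0.53, 0.13], [-0.20, -1.01, 0.25], [0.08, 0.38, -0.09]]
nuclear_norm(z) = 3.77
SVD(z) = [[-0.83, -0.18, -0.53],[-0.16, -0.84, 0.52],[-0.54, 0.52, 0.66]] @ diag([2.572906653911466, 1.1638557375914367, 0.03451336456499399]) @ [[-0.81, 0.49, -0.32],  [0.55, 0.82, -0.13],  [0.2, -0.28, -0.94]]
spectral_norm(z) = 2.57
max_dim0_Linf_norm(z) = 1.61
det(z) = 0.10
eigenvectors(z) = [[-0.78,0.21,0.44], [0.00,-0.27,0.84], [-0.62,-0.94,-0.31]]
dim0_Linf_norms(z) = [1.61, 1.21, 0.72]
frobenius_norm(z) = 2.82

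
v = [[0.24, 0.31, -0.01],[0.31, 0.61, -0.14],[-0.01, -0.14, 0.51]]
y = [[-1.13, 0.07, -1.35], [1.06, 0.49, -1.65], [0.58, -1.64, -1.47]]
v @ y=[[0.05, 0.19, -0.82], [0.22, 0.55, -1.22], [0.16, -0.91, -0.51]]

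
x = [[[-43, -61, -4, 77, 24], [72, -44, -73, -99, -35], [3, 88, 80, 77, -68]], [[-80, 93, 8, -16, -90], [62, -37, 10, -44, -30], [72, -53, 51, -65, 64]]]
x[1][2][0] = 72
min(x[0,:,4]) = -68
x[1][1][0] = 62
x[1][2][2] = 51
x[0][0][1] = -61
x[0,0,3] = 77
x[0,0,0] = -43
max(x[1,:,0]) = 72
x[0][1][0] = 72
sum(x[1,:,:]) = -55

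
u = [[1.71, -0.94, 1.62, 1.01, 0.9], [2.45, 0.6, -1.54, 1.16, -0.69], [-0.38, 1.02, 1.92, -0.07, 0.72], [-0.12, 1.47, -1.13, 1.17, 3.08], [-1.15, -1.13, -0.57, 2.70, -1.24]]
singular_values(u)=[3.99, 3.8, 3.1, 2.92, 1.32]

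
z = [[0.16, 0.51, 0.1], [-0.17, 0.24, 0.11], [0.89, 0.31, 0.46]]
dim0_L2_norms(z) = [0.92, 0.64, 0.48]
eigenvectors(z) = [[(0.27+0j), -0.25+0.36j, (-0.25-0.36j)],  [(0.12+0j), (-0.33-0.23j), -0.33+0.23j],  [(0.96+0j), (0.8+0j), (0.8-0j)]]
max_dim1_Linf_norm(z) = 0.89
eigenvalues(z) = [(0.75+0j), (0.06+0.31j), (0.06-0.31j)]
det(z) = 0.08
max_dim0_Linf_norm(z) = 0.89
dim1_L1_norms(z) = [0.77, 0.52, 1.66]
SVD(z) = [[-0.35, -0.75, -0.56], [-0.01, -0.59, 0.81], [-0.94, 0.29, 0.20]] @ diag([1.108443070982198, 0.4966924677502669, 0.1369326508605761]) @ [[-0.8, -0.43, -0.42], [0.48, -0.88, -0.02], [-0.36, -0.21, 0.91]]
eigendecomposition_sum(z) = [[0.14+0.00j, (0.23+0j), 0.14+0.00j], [0.06+0.00j, (0.1+0j), 0.06+0.00j], [(0.52+0j), 0.83+0.00j, 0.50+0.00j]] + [[0.01+0.13j,0.14-0.08j,-0.02-0.03j],  [(-0.12+0.01j),0.07+0.13j,0.02-0.02j],  [0.19-0.15j,(-0.26-0.13j),(-0.02+0.06j)]] + [[(0.01-0.13j),0.14+0.08j,-0.02+0.03j], [(-0.12-0.01j),(0.07-0.13j),(0.02+0.02j)], [(0.19+0.15j),-0.26+0.13j,-0.02-0.06j]]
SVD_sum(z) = [[0.31,0.16,0.16], [0.01,0.01,0.01], [0.83,0.44,0.44]] + [[-0.18, 0.33, 0.01], [-0.14, 0.26, 0.00], [0.07, -0.13, -0.00]] + [[0.03, 0.02, -0.07],[-0.04, -0.02, 0.10],[-0.01, -0.01, 0.02]]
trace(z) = 0.86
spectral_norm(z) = 1.11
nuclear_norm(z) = 1.74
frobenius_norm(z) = 1.22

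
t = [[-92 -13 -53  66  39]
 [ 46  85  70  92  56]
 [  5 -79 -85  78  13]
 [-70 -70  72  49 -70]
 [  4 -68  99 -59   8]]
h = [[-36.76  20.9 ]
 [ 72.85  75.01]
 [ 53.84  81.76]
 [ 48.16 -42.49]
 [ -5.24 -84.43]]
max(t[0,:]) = 66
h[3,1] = -42.49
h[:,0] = [-36.76, 72.85, 53.84, 48.16, -5.24]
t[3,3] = 49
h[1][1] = 75.01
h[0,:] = [-36.76, 20.9]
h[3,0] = 48.16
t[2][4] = 13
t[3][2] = 72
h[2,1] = 81.76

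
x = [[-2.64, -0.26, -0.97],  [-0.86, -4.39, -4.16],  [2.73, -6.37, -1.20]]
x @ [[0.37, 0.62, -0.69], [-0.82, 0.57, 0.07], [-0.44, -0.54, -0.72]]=[[-0.34, -1.26, 2.5], [5.11, -0.79, 3.28], [6.76, -1.29, -1.47]]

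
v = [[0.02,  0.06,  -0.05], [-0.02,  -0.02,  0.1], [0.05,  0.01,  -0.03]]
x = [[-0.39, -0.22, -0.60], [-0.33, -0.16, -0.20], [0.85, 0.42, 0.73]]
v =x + [[0.41, 0.28, 0.55], [0.31, 0.14, 0.30], [-0.80, -0.41, -0.76]]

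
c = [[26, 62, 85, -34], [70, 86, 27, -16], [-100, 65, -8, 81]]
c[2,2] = -8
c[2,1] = 65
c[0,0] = 26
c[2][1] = 65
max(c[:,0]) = 70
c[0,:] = [26, 62, 85, -34]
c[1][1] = 86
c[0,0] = 26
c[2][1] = 65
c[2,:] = [-100, 65, -8, 81]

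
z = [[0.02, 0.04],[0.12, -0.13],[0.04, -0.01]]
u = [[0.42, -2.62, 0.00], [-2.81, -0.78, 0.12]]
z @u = [[-0.1, -0.08, 0.0], [0.42, -0.21, -0.02], [0.04, -0.1, -0.00]]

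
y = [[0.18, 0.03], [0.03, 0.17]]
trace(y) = 0.35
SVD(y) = [[-0.76, -0.65], [-0.65, 0.76]] @ diag([0.2054138126514911, 0.1445861873485089]) @ [[-0.76, -0.65], [-0.65, 0.76]]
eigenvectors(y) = [[0.76,-0.65],  [0.65,0.76]]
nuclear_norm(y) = 0.35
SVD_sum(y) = [[0.12,0.1], [0.1,0.09]] + [[0.06,  -0.07], [-0.07,  0.08]]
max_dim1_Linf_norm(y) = 0.18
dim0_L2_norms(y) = [0.18, 0.17]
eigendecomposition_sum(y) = [[0.12, 0.10], [0.1, 0.09]] + [[0.06, -0.07],[-0.07, 0.08]]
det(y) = 0.03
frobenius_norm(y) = 0.25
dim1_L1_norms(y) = [0.21, 0.2]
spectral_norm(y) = 0.21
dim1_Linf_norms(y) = [0.18, 0.17]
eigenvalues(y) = [0.21, 0.14]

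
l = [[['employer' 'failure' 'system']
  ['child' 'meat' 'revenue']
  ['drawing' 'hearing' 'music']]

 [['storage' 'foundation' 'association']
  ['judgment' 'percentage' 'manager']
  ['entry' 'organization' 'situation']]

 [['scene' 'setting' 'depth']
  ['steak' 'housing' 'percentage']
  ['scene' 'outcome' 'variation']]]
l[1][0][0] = 'storage'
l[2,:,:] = [['scene', 'setting', 'depth'], ['steak', 'housing', 'percentage'], ['scene', 'outcome', 'variation']]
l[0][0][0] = 'employer'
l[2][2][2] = 'variation'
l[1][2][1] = 'organization'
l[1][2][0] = 'entry'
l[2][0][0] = 'scene'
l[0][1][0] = 'child'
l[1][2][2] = 'situation'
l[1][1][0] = 'judgment'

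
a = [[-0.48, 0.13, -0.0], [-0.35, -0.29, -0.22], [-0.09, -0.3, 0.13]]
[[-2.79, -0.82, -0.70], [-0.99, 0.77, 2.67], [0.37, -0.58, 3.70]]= a @ [[5.07, 1.52, -1.35], [-2.75, -0.69, -10.36], [0.04, -5.01, 3.65]]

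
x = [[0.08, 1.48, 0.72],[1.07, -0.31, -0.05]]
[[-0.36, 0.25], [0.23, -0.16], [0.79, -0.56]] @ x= [[0.24, -0.61, -0.27], [-0.15, 0.39, 0.17], [-0.54, 1.34, 0.6]]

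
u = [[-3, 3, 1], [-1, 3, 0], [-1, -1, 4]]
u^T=[[-3, -1, -1], [3, 3, -1], [1, 0, 4]]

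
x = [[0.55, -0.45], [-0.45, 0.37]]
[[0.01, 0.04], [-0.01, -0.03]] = x@[[-0.08, 0.03],[-0.12, -0.05]]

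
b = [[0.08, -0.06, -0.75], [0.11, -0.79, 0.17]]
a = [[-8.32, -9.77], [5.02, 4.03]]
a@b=[[-1.74, 8.22, 4.58],  [0.84, -3.48, -3.08]]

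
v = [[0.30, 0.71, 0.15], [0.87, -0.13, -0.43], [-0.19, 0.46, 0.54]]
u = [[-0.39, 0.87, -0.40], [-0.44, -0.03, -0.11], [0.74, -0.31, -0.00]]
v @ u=[[-0.32,0.19,-0.2], [-0.60,0.89,-0.33], [0.27,-0.35,0.03]]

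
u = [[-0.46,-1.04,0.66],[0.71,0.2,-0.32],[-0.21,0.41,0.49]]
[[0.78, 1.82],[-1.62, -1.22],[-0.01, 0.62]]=u @ [[-2.68, -1.01], [-0.20, -0.51], [-1.0, 1.25]]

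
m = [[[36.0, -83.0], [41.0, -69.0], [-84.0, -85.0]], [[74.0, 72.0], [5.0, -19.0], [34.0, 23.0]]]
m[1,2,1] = 23.0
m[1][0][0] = 74.0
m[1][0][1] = 72.0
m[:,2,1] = [-85.0, 23.0]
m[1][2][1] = 23.0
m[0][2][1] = -85.0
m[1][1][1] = -19.0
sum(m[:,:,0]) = 106.0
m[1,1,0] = 5.0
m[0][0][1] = -83.0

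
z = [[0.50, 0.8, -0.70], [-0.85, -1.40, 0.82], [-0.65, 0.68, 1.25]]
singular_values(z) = [2.24, 1.47, 0.09]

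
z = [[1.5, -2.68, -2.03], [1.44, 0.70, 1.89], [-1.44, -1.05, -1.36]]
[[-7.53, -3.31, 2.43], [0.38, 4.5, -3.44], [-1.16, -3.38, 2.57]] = z @ [[-0.89, 0.45, -0.36],  [2.29, -0.08, 0.09],  [0.03, 2.07, -1.58]]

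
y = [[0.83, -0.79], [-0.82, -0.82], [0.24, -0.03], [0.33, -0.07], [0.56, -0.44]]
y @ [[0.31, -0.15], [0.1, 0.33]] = [[0.18, -0.39], [-0.34, -0.15], [0.07, -0.05], [0.1, -0.07], [0.13, -0.23]]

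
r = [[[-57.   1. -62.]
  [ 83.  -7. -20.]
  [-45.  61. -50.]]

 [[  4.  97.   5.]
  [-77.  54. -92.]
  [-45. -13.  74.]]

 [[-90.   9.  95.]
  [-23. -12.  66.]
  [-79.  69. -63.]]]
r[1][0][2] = 5.0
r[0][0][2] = -62.0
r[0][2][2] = -50.0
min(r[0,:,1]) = -7.0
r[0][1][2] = -20.0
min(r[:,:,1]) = -13.0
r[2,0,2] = 95.0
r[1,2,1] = -13.0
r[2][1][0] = -23.0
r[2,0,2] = 95.0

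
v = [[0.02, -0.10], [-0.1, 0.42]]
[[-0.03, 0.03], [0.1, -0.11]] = v @ [[0.95, -0.12], [0.47, -0.29]]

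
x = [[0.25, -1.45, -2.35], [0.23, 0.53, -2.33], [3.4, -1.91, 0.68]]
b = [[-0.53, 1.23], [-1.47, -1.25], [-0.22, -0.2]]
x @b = [[2.52, 2.59],[-0.39, 0.09],[0.86, 6.43]]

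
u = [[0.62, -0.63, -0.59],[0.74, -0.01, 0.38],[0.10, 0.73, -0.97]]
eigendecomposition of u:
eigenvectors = [[(0.72+0j), (0.72-0j), (0.16+0j)], [(0.2-0.59j), (0.2+0.59j), -0.38+0.00j], [-0.00-0.30j, (-0+0.3j), (0.91+0j)]]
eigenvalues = [(0.45+0.75j), (0.45-0.75j), (-1.25+0j)]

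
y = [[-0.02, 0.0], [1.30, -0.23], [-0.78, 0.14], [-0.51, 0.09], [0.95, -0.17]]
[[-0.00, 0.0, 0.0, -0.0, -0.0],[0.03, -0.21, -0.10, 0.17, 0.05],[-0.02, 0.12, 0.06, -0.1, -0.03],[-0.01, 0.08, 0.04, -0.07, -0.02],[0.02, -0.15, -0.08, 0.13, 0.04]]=y @ [[0.02, -0.12, -0.06, 0.10, 0.03], [-0.03, 0.22, 0.11, -0.18, -0.05]]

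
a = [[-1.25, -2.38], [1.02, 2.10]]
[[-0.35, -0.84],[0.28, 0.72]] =a@[[0.3, 0.25], [-0.01, 0.22]]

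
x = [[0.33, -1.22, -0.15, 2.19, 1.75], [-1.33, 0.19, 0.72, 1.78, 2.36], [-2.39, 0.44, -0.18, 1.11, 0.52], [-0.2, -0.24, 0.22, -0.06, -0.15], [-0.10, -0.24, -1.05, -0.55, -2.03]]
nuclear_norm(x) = 9.70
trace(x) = -1.75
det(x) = 0.59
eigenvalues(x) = [(1.97+0j), (-1.75+1.54j), (-1.75-1.54j), (-0.1+0.21j), (-0.1-0.21j)]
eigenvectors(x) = [[(-0.52+0j), 0.50+0.11j, 0.50-0.11j, (-0.27+0.08j), -0.27-0.08j], [(0.48+0j), 0.57+0.00j, 0.57-0.00j, (-0.46+0.18j), (-0.46-0.18j)], [0.67+0.00j, 0.32+0.36j, 0.32-0.36j, (-0.34-0.24j), (-0.34+0.24j)], [(0.08+0j), (0.04+0.03j), 0.04-0.03j, -0.57+0.00j, -0.57-0.00j], [-0.20+0.00j, (-0.32+0.3j), -0.32-0.30j, (0.42+0.05j), (0.42-0.05j)]]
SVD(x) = [[0.51, -0.53, -0.65, -0.02, -0.18], [0.67, 0.14, 0.22, 0.01, 0.69], [0.36, 0.79, -0.23, 0.03, -0.44], [-0.01, 0.04, -0.02, -1.00, 0.01], [-0.39, 0.28, -0.69, 0.04, 0.55]] @ diag([4.867915629156567, 2.599677073297618, 1.769150951256834, 0.3958967657311688, 0.0666873641300539]) @ [[-0.32, -0.05, 0.15, 0.6, 0.71],[-0.88, 0.36, -0.09, -0.07, -0.29],[0.07, 0.51, 0.58, -0.51, 0.38],[0.27, 0.67, -0.65, 0.13, 0.2],[0.22, 0.39, 0.47, 0.59, -0.48]]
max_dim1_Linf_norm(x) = 2.39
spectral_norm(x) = 4.87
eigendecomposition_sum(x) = [[0.99+0.00j,(-0.77+0j),-0.27+0.00j,0.26+0.00j,(-0.07-0j)], [(-0.9+0j),(0.7-0j),0.24-0.00j,(-0.24+0j),0.06+0.00j], [-1.27+0.00j,(0.99-0j),0.34-0.00j,(-0.34+0j),0.09+0.00j], [-0.16+0.00j,(0.12-0j),(0.04-0j),-0.04+0.00j,0.01+0.00j], [0.39+0.00j,-0.30+0.00j,(-0.1+0j),(0.1+0j),(-0.03-0j)]] + [[(-0.35+0.55j), (-0.14+0.21j), (-0+0.56j), 1.00-0.10j, (0.98+0.88j)],[(-0.25+0.68j), -0.10+0.26j, (0.13+0.61j), (1.07-0.35j), 1.28+0.72j],[-0.57+0.23j, (-0.22+0.08j), (-0.31+0.43j), 0.82+0.48j, 0.27+1.22j],[(-0.05+0.04j), (-0.02+0.01j), (-0.02+0.05j), (0.1+0.03j), 0.06+0.12j],[-0.22-0.51j, (-0.08-0.2j), (-0.39-0.27j), (-0.41+0.75j), (-1.1+0.27j)]] + [[(-0.35-0.55j), -0.14-0.21j, (-0-0.56j), (1+0.1j), 0.98-0.88j], [-0.25-0.68j, (-0.1-0.26j), 0.13-0.61j, 1.07+0.35j, (1.28-0.72j)], [(-0.57-0.23j), (-0.22-0.08j), (-0.31-0.43j), 0.82-0.48j, 0.27-1.22j], [-0.05-0.04j, -0.02-0.01j, (-0.02-0.05j), (0.1-0.03j), 0.06-0.12j], [-0.22+0.51j, -0.08+0.20j, -0.39+0.27j, -0.41-0.75j, (-1.1-0.27j)]] + [[0.02+0.00j, (-0.09-0.02j), (0.06+0.01j), -0.04+0.06j, -0.07-0.01j], [(0.03+0.01j), -0.16-0.02j, (0.1+0j), -0.06+0.10j, -0.13-0.01j], [0.01+0.03j, (-0.06-0.12j), 0.05+0.07j, -0.10+0.01j, -0.05-0.10j], [0.03+0.02j, -0.16-0.09j, 0.11+0.05j, (-0.11+0.09j), (-0.14-0.07j)], [(-0.02-0.02j), (0.11+0.08j), (-0.08-0.05j), 0.09-0.05j, 0.09+0.07j]] + [[0.02-0.00j, (-0.09+0.02j), (0.06-0.01j), -0.04-0.06j, (-0.07+0.01j)],[(0.03-0.01j), (-0.16+0.02j), 0.10-0.00j, (-0.06-0.1j), (-0.13+0.01j)],[0.01-0.03j, -0.06+0.12j, 0.05-0.07j, (-0.1-0.01j), -0.05+0.10j],[(0.03-0.02j), -0.16+0.09j, 0.11-0.05j, -0.11-0.09j, (-0.14+0.07j)],[-0.02+0.02j, (0.11-0.08j), (-0.08+0.05j), 0.09+0.05j, (0.09-0.07j)]]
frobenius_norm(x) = 5.81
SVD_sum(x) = [[-0.79, -0.13, 0.39, 1.51, 1.78], [-1.04, -0.17, 0.51, 1.98, 2.34], [-0.56, -0.09, 0.27, 1.06, 1.25], [0.01, 0.0, -0.01, -0.02, -0.02], [0.60, 0.1, -0.29, -1.15, -1.35]] + [[1.21, -0.5, 0.13, 0.10, 0.39], [-0.33, 0.13, -0.03, -0.03, -0.11], [-1.8, 0.74, -0.19, -0.14, -0.59], [-0.10, 0.04, -0.01, -0.01, -0.03], [-0.63, 0.26, -0.07, -0.05, -0.21]] + [[-0.08, -0.59, -0.66, 0.59, -0.43],[0.03, 0.20, 0.23, -0.2, 0.15],[-0.03, -0.21, -0.24, 0.21, -0.16],[-0.00, -0.02, -0.02, 0.02, -0.01],[-0.08, -0.62, -0.70, 0.62, -0.46]] + [[-0.00, -0.00, 0.0, -0.00, -0.0], [0.00, 0.0, -0.0, 0.00, 0.0], [0.0, 0.01, -0.01, 0.0, 0.00], [-0.11, -0.27, 0.26, -0.05, -0.08], [0.00, 0.01, -0.01, 0.00, 0.00]] + [[-0.0,-0.00,-0.01,-0.01,0.01], [0.01,0.02,0.02,0.03,-0.02], [-0.01,-0.01,-0.01,-0.02,0.01], [0.0,0.0,0.0,0.0,-0.0], [0.01,0.01,0.02,0.02,-0.02]]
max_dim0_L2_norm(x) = 3.61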